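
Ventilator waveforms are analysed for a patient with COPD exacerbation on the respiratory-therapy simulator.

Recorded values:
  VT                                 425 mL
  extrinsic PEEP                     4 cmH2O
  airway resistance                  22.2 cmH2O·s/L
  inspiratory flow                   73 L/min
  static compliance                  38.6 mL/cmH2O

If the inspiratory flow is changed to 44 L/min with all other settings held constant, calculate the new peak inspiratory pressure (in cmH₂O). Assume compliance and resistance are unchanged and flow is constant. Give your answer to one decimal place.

31.3

Flow: 73 L/min ÷ 60 = 1.2167 L/s.
New flow: 44 L/min ÷ 60 = 0.7333 L/s.
PIP = Vt/C + R·V̇ + PEEP (constant-flow equation of motion).
Only the resistive term changes: ΔPIP = R × ΔV̇ = 22.2 × (0.7333 − 1.2167) = 22.2 × -0.4834 = -10.731 cmH2O.
Original PIP = 425/38.6 + 22.2×1.2167 + 4 = 42.021 cmH2O; new PIP = 42.021 + (-10.731) = 31.29 cmH2O.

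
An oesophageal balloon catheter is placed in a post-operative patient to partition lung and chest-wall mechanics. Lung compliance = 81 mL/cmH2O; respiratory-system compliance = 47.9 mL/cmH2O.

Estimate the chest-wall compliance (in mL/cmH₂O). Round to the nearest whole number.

1/Ccw = 1/Crs − 1/CL.
1/Ccw = 1/47.9 − 1/81 = 0.008531.
Ccw = 117.22 mL/cmH2O.

117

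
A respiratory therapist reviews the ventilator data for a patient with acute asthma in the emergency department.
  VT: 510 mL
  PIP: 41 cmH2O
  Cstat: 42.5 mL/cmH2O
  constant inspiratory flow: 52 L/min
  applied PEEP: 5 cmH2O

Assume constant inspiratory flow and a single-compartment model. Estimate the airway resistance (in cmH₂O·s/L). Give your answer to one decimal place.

27.7

Flow: 52 L/min ÷ 60 = 0.8667 L/s.
Equation of motion (constant flow): PIP = Vt/C + R·V̇ + PEEP.
R·V̇ = PIP − Vt/C − PEEP = 41 − 510/42.5 − 5 = 41 − 12.0 − 5 = 24.0 cmH2O.
R = 24.0 / 0.8667 = 27.691 cmH2O·s/L.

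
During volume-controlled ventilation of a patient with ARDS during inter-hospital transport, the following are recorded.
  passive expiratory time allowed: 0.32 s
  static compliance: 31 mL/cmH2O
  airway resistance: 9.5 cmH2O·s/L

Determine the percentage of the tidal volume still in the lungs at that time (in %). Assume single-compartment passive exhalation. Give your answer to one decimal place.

33.7

τ = R × C = 9.5 × 31 mL/cmH2O = 9.5 × 0.031 L/cmH2O = 0.2945 s.
Passive exhalation: V(t)/V₀ = e^(−t/τ) = e^(−0.32/0.2945) = 0.3374.
Fraction remaining = 0.3374 → 33.74%.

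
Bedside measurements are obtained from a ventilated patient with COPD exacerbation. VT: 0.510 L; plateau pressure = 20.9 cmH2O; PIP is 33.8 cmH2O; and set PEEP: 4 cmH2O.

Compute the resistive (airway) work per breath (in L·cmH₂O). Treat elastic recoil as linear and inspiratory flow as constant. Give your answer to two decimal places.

6.58

With constant inspiratory flow the resistive pressure is constant at PIP − Pplat = 33.8 − 20.9 = 12.9 cmH2O, so resistive work = 12.9 × 0.510 = 6.579 L·cmH2O.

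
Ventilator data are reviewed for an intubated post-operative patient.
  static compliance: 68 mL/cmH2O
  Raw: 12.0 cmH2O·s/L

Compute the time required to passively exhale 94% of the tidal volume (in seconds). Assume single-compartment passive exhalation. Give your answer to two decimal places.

2.30

τ = R × C = 12.0 × 68 mL/cmH2O = 12.0 × 0.068 L/cmH2O = 0.816 s.
Exhaled fraction f = 1 − e^(−t/τ) → t = −τ·ln(1 − f) = −0.816·ln(0.06) = 2.296 s.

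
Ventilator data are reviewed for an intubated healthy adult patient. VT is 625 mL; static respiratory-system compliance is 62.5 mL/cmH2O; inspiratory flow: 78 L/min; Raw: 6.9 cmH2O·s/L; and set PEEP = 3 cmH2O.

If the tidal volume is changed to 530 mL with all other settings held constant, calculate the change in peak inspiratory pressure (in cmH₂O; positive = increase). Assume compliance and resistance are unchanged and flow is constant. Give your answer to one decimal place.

PIP = Vt/C + R·V̇ + PEEP (constant-flow equation of motion).
Only the elastic term changes: ΔPIP = ΔVt / C = (530 − 625) / 62.5 = -1.52 cmH2O.

-1.5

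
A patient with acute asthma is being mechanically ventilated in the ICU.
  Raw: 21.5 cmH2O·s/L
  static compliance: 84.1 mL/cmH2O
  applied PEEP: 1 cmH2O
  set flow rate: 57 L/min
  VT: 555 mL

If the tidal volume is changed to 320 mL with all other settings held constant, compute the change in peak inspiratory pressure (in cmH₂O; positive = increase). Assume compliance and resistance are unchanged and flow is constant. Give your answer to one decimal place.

-2.8

PIP = Vt/C + R·V̇ + PEEP (constant-flow equation of motion).
Only the elastic term changes: ΔPIP = ΔVt / C = (320 − 555) / 84.1 = -2.794 cmH2O.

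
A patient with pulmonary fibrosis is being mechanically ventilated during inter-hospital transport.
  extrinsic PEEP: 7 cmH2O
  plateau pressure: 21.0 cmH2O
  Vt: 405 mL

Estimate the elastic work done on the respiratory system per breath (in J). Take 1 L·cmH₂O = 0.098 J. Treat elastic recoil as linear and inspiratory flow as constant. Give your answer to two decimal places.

0.28

Elastic work ≈ ½ × (Pplat − PEEP) × Vt = 0.5 × (21.0 − 7) × 0.405 L = 0.5 × 14.0 × 0.405 = 2.835 L·cmH2O.
× 0.098 J/(L·cmH2O) → 0.2778 J.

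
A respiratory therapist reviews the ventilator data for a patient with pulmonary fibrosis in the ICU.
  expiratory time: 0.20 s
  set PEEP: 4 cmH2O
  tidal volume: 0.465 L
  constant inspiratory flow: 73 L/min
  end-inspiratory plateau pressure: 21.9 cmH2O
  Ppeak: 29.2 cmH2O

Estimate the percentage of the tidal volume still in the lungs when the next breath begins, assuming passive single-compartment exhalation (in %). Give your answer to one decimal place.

27.7

Flow: 73 L/min ÷ 60 = 1.2167 L/s.
R = (PIP − Pplat)/V̇ = (29.2 − 21.9) / 1.2167 = 7.3/1.2167 = 6.0 cmH2O·s/L.
C = Vt/(Pplat − PEEP) = 465.0 / (21.9 − 4) = 465.0/17.9 = 25.978 mL/cmH2O.
τ = R × C = 6.0 × 0.02598 L/cmH2O = 0.1559 s.
Fraction remaining at end-expiration = e^(−Te/τ) = e^(−0.20/0.1559) = 0.2772 → 27.72%.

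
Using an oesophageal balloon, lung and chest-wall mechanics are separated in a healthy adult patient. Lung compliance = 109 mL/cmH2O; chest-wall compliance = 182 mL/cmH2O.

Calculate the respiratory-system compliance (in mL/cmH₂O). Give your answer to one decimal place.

Lung and chest wall are elastances in series: 1/Crs = 1/CL + 1/Ccw.
1/Crs = 1/109 + 1/182 = 0.01467.
Crs = 68.166 mL/cmH2O.

68.2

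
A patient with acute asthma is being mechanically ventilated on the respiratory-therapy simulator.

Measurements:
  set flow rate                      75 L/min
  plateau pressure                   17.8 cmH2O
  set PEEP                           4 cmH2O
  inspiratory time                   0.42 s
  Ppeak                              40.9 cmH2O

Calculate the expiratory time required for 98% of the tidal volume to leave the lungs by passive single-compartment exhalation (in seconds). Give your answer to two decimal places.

2.75

Flow: 75 L/min ÷ 60 = 1.25 L/s.
Vt = flow × Ti = 1.25 L/s × 0.42 s × 1000 mL/L = 525.0 mL.
R = (PIP − Pplat)/V̇ = (40.9 − 17.8) / 1.25 = 23.1/1.25 = 18.48 cmH2O·s/L.
C = Vt/(Pplat − PEEP) = 525.0 / (17.8 − 4) = 525.0/13.8 = 38.043 mL/cmH2O.
τ = R × C = 18.48 × 0.03804 L/cmH2O = 0.703 s.
t = −τ·ln(1 − 0.98) = −0.703·ln(0.02) = 2.75 s.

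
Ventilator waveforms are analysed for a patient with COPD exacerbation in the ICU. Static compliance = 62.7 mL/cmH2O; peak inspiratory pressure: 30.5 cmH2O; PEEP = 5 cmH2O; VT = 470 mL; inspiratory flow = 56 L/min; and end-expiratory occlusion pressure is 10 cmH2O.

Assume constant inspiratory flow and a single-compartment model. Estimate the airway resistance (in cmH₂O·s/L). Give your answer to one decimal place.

13.9

Flow: 56 L/min ÷ 60 = 0.9333 L/s.
Total PEEP = 10 cmH2O (set 5 + intrinsic 5); this is the baseline alveolar pressure.
Equation of motion (constant flow): PIP = Vt/C + R·V̇ + PEEP.
R·V̇ = PIP − Vt/C − PEEP = 30.5 − 470/62.7 − 10 = 30.5 − 7.496 − 10 = 13.004 cmH2O.
R = 13.004 / 0.9333 = 13.933 cmH2O·s/L.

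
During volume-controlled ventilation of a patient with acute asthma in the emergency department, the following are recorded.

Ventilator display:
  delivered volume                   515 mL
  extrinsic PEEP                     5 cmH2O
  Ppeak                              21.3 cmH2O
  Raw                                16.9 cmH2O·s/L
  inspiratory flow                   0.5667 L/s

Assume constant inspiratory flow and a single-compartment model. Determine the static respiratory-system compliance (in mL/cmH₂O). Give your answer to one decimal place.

76.6

Equation of motion (constant flow): PIP = Vt/C + R·V̇ + PEEP.
Vt/C = PIP − R·V̇ − PEEP = 21.3 − 16.9×0.5667 − 5 = 21.3 − 9.577 − 5 = 6.723 cmH2O.
C = Vt / 6.723 = 515 / 6.723 = 76.603 mL/cmH2O.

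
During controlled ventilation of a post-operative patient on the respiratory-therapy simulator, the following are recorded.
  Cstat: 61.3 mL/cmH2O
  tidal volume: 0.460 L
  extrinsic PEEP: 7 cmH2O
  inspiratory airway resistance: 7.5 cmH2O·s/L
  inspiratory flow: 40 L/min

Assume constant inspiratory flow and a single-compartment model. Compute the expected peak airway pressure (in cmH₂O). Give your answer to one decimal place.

19.5

Flow: 40 L/min ÷ 60 = 0.6667 L/s.
Equation of motion (constant flow): PIP = Vt/C + R·V̇ + PEEP.
PIP = 460/61.3 + 7.5×0.6667 + 7 = 7.504 + 5.0 + 7 = 19.504 cmH2O.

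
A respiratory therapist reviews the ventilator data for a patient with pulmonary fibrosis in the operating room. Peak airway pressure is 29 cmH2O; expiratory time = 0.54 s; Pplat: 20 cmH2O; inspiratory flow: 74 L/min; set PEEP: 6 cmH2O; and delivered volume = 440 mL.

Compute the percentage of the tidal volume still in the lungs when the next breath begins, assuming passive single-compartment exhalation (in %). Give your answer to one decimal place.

Flow: 74 L/min ÷ 60 = 1.2333 L/s.
R = (PIP − Pplat)/V̇ = (29 − 20) / 1.2333 = 9.0/1.2333 = 7.297 cmH2O·s/L.
C = Vt/(Pplat − PEEP) = 440.0 / (20 − 6) = 440.0/14.0 = 31.429 mL/cmH2O.
τ = R × C = 7.297 × 0.03143 L/cmH2O = 0.2293 s.
Fraction remaining at end-expiration = e^(−Te/τ) = e^(−0.54/0.2293) = 0.09489 → 9.489%.

9.5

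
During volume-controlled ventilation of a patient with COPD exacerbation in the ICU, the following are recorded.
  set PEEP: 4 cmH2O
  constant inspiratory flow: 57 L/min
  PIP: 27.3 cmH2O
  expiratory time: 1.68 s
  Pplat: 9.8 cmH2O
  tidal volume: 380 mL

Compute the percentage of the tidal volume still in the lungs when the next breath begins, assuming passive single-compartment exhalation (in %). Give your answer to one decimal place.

24.9

Flow: 57 L/min ÷ 60 = 0.95 L/s.
R = (PIP − Pplat)/V̇ = (27.3 − 9.8) / 0.95 = 17.5/0.95 = 18.421 cmH2O·s/L.
C = Vt/(Pplat − PEEP) = 380.0 / (9.8 − 4) = 380.0/5.8 = 65.517 mL/cmH2O.
τ = R × C = 18.421 × 0.06552 L/cmH2O = 1.207 s.
Fraction remaining at end-expiration = e^(−Te/τ) = e^(−1.68/1.207) = 0.2486 → 24.86%.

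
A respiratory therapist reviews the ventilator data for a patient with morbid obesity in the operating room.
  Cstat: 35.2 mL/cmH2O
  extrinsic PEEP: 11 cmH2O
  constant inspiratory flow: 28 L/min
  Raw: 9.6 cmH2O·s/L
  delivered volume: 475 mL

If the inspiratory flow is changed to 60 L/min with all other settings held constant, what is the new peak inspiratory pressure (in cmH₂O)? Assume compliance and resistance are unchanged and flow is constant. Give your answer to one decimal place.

Flow: 28 L/min ÷ 60 = 0.4667 L/s.
New flow: 60 L/min ÷ 60 = 1 L/s.
PIP = Vt/C + R·V̇ + PEEP (constant-flow equation of motion).
Only the resistive term changes: ΔPIP = R × ΔV̇ = 9.6 × (1 − 0.4667) = 9.6 × 0.5333 = 5.12 cmH2O.
Original PIP = 475/35.2 + 9.6×0.4667 + 11 = 28.975 cmH2O; new PIP = 28.975 + (5.12) = 34.095 cmH2O.

34.1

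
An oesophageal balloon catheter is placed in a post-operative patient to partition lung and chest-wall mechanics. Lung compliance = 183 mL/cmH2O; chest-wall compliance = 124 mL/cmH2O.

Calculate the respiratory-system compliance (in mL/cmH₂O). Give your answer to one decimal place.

73.9

Lung and chest wall are elastances in series: 1/Crs = 1/CL + 1/Ccw.
1/Crs = 1/183 + 1/124 = 0.01353.
Crs = 73.91 mL/cmH2O.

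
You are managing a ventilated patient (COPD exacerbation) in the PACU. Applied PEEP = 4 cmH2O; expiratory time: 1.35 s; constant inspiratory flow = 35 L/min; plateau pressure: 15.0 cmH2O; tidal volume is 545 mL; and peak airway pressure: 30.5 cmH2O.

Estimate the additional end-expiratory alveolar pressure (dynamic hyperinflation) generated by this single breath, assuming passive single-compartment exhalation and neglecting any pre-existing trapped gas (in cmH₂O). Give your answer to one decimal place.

3.9

Flow: 35 L/min ÷ 60 = 0.5833 L/s.
R = (PIP − Pplat)/V̇ = (30.5 − 15.0) / 0.5833 = 15.5/0.5833 = 26.573 cmH2O·s/L.
C = Vt/(Pplat − PEEP) = 545.0 / (15.0 − 4) = 545.0/11.0 = 49.545 mL/cmH2O.
τ = R × C = 26.573 × 0.04955 L/cmH2O = 1.317 s.
Fraction remaining = e^(−Te/τ) = e^(−1.35/1.317) = 0.3588; trapped volume = 545.0 × 0.3588 = 195.55 mL.
Additional alveolar pressure from trapping ≈ V_trapped / C = 195.55 / 49.545 = 3.947 cmH2O.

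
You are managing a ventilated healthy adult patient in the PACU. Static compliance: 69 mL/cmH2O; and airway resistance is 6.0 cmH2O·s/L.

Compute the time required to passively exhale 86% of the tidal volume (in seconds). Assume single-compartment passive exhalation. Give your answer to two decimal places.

0.81

τ = R × C = 6.0 × 69 mL/cmH2O = 6.0 × 0.069 L/cmH2O = 0.414 s.
Exhaled fraction f = 1 − e^(−t/τ) → t = −τ·ln(1 − f) = −0.414·ln(0.14) = 0.814 s.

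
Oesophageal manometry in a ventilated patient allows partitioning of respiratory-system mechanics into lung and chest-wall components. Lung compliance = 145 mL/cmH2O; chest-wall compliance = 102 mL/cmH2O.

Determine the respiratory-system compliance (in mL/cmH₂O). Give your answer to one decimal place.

59.9

Lung and chest wall are elastances in series: 1/Crs = 1/CL + 1/Ccw.
1/Crs = 1/145 + 1/102 = 0.0167.
Crs = 59.88 mL/cmH2O.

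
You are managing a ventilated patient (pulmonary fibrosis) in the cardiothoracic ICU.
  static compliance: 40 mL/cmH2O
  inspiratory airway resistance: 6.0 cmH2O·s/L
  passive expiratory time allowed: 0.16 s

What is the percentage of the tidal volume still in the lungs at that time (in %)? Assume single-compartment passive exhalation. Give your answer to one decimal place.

τ = R × C = 6.0 × 40 mL/cmH2O = 6.0 × 0.040 L/cmH2O = 0.24 s.
Passive exhalation: V(t)/V₀ = e^(−t/τ) = e^(−0.16/0.24) = 0.5134.
Fraction remaining = 0.5134 → 51.34%.

51.3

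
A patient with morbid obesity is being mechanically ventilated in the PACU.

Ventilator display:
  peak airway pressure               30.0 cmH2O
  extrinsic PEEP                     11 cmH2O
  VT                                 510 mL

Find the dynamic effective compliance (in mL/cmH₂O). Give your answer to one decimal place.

26.8

Dynamic compliance = Vt / (PIP − PEEP) = 510 / (30.0 − 11) = 510 / 19.0 = 26.842 mL/cmH2O.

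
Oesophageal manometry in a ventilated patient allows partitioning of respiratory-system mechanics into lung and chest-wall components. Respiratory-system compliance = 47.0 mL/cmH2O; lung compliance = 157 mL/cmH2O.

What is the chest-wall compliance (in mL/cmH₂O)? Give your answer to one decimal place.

67.1

1/Ccw = 1/Crs − 1/CL.
1/Ccw = 1/47.0 − 1/157 = 0.01491.
Ccw = 67.069 mL/cmH2O.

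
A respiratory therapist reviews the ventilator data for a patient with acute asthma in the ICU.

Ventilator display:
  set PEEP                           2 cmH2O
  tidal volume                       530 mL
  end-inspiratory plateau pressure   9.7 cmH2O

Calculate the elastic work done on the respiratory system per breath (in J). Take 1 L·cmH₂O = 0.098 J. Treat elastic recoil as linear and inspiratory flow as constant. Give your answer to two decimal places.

Elastic work ≈ ½ × (Pplat − PEEP) × Vt = 0.5 × (9.7 − 2) × 0.530 L = 0.5 × 7.7 × 0.530 = 2.041 L·cmH2O.
× 0.098 J/(L·cmH2O) → 0.2 J.

0.20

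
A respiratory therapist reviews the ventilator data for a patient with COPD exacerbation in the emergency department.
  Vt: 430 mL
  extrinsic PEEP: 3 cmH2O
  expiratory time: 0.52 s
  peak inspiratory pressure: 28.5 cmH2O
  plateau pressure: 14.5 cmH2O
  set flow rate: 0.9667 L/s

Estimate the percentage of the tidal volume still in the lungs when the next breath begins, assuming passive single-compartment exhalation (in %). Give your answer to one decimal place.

38.3

R = (PIP − Pplat)/V̇ = (28.5 − 14.5) / 0.9667 = 14.0/0.9667 = 14.482 cmH2O·s/L.
C = Vt/(Pplat − PEEP) = 430.0 / (14.5 − 3) = 430.0/11.5 = 37.391 mL/cmH2O.
τ = R × C = 14.482 × 0.03739 L/cmH2O = 0.5415 s.
Fraction remaining at end-expiration = e^(−Te/τ) = e^(−0.52/0.5415) = 0.3828 → 38.28%.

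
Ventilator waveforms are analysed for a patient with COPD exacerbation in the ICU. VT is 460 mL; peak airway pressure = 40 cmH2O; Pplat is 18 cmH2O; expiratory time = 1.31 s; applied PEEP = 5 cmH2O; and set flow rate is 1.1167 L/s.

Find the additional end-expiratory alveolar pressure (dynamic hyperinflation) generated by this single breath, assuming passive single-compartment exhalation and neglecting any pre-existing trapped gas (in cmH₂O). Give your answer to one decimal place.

2.0

R = (PIP − Pplat)/V̇ = (40 − 18) / 1.1167 = 22.0/1.1167 = 19.701 cmH2O·s/L.
C = Vt/(Pplat − PEEP) = 460.0 / (18 − 5) = 460.0/13.0 = 35.385 mL/cmH2O.
τ = R × C = 19.701 × 0.03539 L/cmH2O = 0.6972 s.
Fraction remaining = e^(−Te/τ) = e^(−1.31/0.6972) = 0.1528; trapped volume = 460.0 × 0.1528 = 70.288 mL.
Additional alveolar pressure from trapping ≈ V_trapped / C = 70.288 / 35.385 = 1.986 cmH2O.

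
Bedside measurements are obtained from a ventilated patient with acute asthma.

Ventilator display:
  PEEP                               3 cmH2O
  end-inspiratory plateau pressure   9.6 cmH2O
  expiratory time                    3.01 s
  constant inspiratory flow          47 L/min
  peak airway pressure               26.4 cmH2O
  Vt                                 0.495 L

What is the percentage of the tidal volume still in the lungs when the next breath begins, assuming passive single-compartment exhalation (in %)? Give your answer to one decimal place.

15.4

Flow: 47 L/min ÷ 60 = 0.7833 L/s.
R = (PIP − Pplat)/V̇ = (26.4 − 9.6) / 0.7833 = 16.8/0.7833 = 21.448 cmH2O·s/L.
C = Vt/(Pplat − PEEP) = 495.0 / (9.6 − 3) = 495.0/6.6 = 75.0 mL/cmH2O.
τ = R × C = 21.448 × 0.075 L/cmH2O = 1.609 s.
Fraction remaining at end-expiration = e^(−Te/τ) = e^(−3.01/1.609) = 0.154 → 15.4%.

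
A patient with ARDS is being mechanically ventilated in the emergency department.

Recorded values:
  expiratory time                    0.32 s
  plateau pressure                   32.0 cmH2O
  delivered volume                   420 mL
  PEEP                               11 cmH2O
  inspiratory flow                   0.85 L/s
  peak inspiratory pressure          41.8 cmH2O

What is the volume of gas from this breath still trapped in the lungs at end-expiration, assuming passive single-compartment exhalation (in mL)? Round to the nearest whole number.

R = (PIP − Pplat)/V̇ = (41.8 − 32.0) / 0.85 = 9.8/0.85 = 11.529 cmH2O·s/L.
C = Vt/(Pplat − PEEP) = 420.0 / (32.0 − 11) = 420.0/21.0 = 20.0 mL/cmH2O.
τ = R × C = 11.529 × 0.02 L/cmH2O = 0.2306 s.
Fraction remaining = e^(−Te/τ) = e^(−0.32/0.2306) = 0.2497.
Trapped volume = 420.0 × 0.2497 = 104.87 mL.

105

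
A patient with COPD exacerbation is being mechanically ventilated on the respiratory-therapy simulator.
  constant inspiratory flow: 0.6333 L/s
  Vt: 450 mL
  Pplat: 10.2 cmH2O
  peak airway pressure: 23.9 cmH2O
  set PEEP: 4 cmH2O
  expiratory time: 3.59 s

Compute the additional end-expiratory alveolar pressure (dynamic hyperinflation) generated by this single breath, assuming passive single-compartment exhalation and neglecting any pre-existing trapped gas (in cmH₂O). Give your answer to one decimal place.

0.6

R = (PIP − Pplat)/V̇ = (23.9 − 10.2) / 0.6333 = 13.7/0.6333 = 21.633 cmH2O·s/L.
C = Vt/(Pplat − PEEP) = 450.0 / (10.2 − 4) = 450.0/6.2 = 72.581 mL/cmH2O.
τ = R × C = 21.633 × 0.07258 L/cmH2O = 1.57 s.
Fraction remaining = e^(−Te/τ) = e^(−3.59/1.57) = 0.1016; trapped volume = 450.0 × 0.1016 = 45.72 mL.
Additional alveolar pressure from trapping ≈ V_trapped / C = 45.72 / 72.581 = 0.6299 cmH2O.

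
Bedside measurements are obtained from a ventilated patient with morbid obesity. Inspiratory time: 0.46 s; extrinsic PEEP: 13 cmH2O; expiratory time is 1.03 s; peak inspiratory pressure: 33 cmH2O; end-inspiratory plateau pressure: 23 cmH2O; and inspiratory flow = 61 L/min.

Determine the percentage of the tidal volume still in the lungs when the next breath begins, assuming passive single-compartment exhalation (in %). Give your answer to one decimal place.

Flow: 61 L/min ÷ 60 = 1.0167 L/s.
Vt = flow × Ti = 1.0167 L/s × 0.46 s × 1000 mL/L = 467.68 mL.
R = (PIP − Pplat)/V̇ = (33 − 23) / 1.0167 = 10.0/1.0167 = 9.836 cmH2O·s/L.
C = Vt/(Pplat − PEEP) = 467.68 / (23 − 13) = 467.68/10.0 = 46.768 mL/cmH2O.
τ = R × C = 9.836 × 0.04677 L/cmH2O = 0.46 s.
Fraction remaining at end-expiration = e^(−Te/τ) = e^(−1.03/0.46) = 0.1066 → 10.66%.

10.7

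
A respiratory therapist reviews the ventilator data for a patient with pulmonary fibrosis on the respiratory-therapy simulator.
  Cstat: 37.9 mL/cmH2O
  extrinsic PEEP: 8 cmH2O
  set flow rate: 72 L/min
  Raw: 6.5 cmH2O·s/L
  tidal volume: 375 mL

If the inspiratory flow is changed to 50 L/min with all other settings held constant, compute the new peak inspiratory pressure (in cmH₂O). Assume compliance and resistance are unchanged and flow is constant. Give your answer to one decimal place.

Flow: 72 L/min ÷ 60 = 1.2 L/s.
New flow: 50 L/min ÷ 60 = 0.8333 L/s.
PIP = Vt/C + R·V̇ + PEEP (constant-flow equation of motion).
Only the resistive term changes: ΔPIP = R × ΔV̇ = 6.5 × (0.8333 − 1.2) = 6.5 × -0.3667 = -2.384 cmH2O.
Original PIP = 375/37.9 + 6.5×1.2 + 8 = 25.694 cmH2O; new PIP = 25.694 + (-2.384) = 23.31 cmH2O.

23.3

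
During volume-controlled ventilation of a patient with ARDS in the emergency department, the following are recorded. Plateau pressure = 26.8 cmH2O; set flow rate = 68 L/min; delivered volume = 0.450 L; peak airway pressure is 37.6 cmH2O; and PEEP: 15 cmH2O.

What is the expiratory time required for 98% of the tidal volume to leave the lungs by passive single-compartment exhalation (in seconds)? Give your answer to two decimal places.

Flow: 68 L/min ÷ 60 = 1.1333 L/s.
R = (PIP − Pplat)/V̇ = (37.6 − 26.8) / 1.1333 = 10.8/1.1333 = 9.53 cmH2O·s/L.
C = Vt/(Pplat − PEEP) = 450.0 / (26.8 − 15) = 450.0/11.8 = 38.136 mL/cmH2O.
τ = R × C = 9.53 × 0.03814 L/cmH2O = 0.3635 s.
t = −τ·ln(1 − 0.98) = −0.3635·ln(0.02) = 1.422 s.

1.42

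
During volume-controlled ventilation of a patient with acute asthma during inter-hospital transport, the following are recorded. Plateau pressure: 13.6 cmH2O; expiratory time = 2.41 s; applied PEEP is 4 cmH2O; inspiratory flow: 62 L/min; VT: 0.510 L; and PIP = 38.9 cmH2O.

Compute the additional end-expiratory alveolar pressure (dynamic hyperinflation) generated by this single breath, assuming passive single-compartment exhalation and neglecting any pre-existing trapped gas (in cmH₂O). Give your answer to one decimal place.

1.5

Flow: 62 L/min ÷ 60 = 1.0333 L/s.
R = (PIP − Pplat)/V̇ = (38.9 − 13.6) / 1.0333 = 25.3/1.0333 = 24.485 cmH2O·s/L.
C = Vt/(Pplat − PEEP) = 510.0 / (13.6 − 4) = 510.0/9.6 = 53.125 mL/cmH2O.
τ = R × C = 24.485 × 0.05313 L/cmH2O = 1.301 s.
Fraction remaining = e^(−Te/τ) = e^(−2.41/1.301) = 0.1569; trapped volume = 510.0 × 0.1569 = 80.019 mL.
Additional alveolar pressure from trapping ≈ V_trapped / C = 80.019 / 53.125 = 1.506 cmH2O.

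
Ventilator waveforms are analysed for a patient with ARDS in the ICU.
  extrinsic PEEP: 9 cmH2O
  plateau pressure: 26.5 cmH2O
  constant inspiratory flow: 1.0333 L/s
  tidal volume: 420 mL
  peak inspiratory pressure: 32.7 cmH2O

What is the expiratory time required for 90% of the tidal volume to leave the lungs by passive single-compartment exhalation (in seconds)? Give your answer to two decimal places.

0.33

R = (PIP − Pplat)/V̇ = (32.7 − 26.5) / 1.0333 = 6.2/1.0333 = 6.0 cmH2O·s/L.
C = Vt/(Pplat − PEEP) = 420.0 / (26.5 − 9) = 420.0/17.5 = 24.0 mL/cmH2O.
τ = R × C = 6.0 × 0.024 L/cmH2O = 0.144 s.
t = −τ·ln(1 − 0.90) = −0.144·ln(0.1) = 0.3316 s.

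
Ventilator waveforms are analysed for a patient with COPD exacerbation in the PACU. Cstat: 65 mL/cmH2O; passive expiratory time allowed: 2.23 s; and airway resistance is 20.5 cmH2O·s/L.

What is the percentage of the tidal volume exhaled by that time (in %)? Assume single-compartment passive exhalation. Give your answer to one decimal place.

81.2

τ = R × C = 20.5 × 65 mL/cmH2O = 20.5 × 0.065 L/cmH2O = 1.333 s.
Passive exhalation: V(t)/V₀ = e^(−t/τ) = e^(−2.23/1.333) = 0.1877.
Fraction exhaled = 1 − 0.1877 = 0.8123 → 81.23%.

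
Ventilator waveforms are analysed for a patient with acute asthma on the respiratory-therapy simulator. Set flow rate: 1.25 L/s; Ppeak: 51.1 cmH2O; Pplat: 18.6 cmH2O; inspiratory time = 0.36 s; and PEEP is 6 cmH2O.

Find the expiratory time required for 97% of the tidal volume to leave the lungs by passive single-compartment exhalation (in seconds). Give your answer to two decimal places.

3.26

Vt = flow × Ti = 1.25 L/s × 0.36 s × 1000 mL/L = 450.0 mL.
R = (PIP − Pplat)/V̇ = (51.1 − 18.6) / 1.25 = 32.5/1.25 = 26.0 cmH2O·s/L.
C = Vt/(Pplat − PEEP) = 450.0 / (18.6 − 6) = 450.0/12.6 = 35.714 mL/cmH2O.
τ = R × C = 26.0 × 0.03571 L/cmH2O = 0.9285 s.
t = −τ·ln(1 − 0.97) = −0.9285·ln(0.03) = 3.256 s.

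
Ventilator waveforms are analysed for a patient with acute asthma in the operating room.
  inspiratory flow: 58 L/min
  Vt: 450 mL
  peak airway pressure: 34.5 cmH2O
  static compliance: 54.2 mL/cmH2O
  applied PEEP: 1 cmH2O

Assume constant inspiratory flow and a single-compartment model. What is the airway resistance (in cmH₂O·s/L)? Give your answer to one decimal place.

Flow: 58 L/min ÷ 60 = 0.9667 L/s.
Equation of motion (constant flow): PIP = Vt/C + R·V̇ + PEEP.
R·V̇ = PIP − Vt/C − PEEP = 34.5 − 450/54.2 − 1 = 34.5 − 8.303 − 1 = 25.197 cmH2O.
R = 25.197 / 0.9667 = 26.065 cmH2O·s/L.

26.1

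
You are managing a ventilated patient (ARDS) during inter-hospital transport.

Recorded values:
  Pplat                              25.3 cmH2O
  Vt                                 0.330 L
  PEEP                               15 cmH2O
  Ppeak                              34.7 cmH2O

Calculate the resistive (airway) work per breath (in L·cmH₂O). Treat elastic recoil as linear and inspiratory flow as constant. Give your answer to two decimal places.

3.10

With constant inspiratory flow the resistive pressure is constant at PIP − Pplat = 34.7 − 25.3 = 9.4 cmH2O, so resistive work = 9.4 × 0.330 = 3.102 L·cmH2O.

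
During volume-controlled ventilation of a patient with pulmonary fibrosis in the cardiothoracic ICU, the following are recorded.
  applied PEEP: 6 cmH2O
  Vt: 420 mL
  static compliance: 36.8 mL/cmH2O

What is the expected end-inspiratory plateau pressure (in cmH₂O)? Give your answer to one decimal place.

17.4

Pplat = PEEP + Vt / Cstat = 6 + 420 / 36.8 = 6 + 11.413 = 17.413 cmH2O.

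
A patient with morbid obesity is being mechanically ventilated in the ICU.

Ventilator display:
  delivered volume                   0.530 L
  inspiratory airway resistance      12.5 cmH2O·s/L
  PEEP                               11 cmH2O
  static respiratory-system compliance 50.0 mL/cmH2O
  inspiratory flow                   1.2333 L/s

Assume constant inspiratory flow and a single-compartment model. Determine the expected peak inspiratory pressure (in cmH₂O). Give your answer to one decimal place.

37.0

Equation of motion (constant flow): PIP = Vt/C + R·V̇ + PEEP.
PIP = 530/50.0 + 12.5×1.2333 + 11 = 10.6 + 15.416 + 11 = 37.016 cmH2O.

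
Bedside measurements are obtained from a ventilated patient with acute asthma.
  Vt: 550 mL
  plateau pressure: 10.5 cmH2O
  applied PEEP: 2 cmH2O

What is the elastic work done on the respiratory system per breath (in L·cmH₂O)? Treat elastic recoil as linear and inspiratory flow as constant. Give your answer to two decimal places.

Elastic work ≈ ½ × (Pplat − PEEP) × Vt = 0.5 × (10.5 − 2) × 0.550 L = 0.5 × 8.5 × 0.550 = 2.338 L·cmH2O.

2.34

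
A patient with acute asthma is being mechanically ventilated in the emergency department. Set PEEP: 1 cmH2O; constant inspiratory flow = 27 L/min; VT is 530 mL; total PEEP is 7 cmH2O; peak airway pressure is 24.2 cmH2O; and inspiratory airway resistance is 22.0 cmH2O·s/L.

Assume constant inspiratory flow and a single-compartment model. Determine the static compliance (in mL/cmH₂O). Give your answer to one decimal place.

Flow: 27 L/min ÷ 60 = 0.45 L/s.
Total PEEP = 7 cmH2O (set 1 + intrinsic 6); this is the baseline alveolar pressure.
Equation of motion (constant flow): PIP = Vt/C + R·V̇ + PEEP.
Vt/C = PIP − R·V̇ − PEEP = 24.2 − 22.0×0.45 − 7 = 24.2 − 9.9 − 7 = 7.3 cmH2O.
C = Vt / 7.3 = 530 / 7.3 = 72.603 mL/cmH2O.

72.6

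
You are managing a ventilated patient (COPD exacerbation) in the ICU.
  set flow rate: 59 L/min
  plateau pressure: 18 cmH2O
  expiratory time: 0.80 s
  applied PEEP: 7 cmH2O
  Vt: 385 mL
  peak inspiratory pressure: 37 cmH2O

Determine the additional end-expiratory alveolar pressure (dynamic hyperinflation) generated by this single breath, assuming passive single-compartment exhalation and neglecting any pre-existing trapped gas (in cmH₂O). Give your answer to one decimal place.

3.4

Flow: 59 L/min ÷ 60 = 0.9833 L/s.
R = (PIP − Pplat)/V̇ = (37 − 18) / 0.9833 = 19.0/0.9833 = 19.323 cmH2O·s/L.
C = Vt/(Pplat − PEEP) = 385.0 / (18 − 7) = 385.0/11.0 = 35.0 mL/cmH2O.
τ = R × C = 19.323 × 0.035 L/cmH2O = 0.6763 s.
Fraction remaining = e^(−Te/τ) = e^(−0.80/0.6763) = 0.3064; trapped volume = 385.0 × 0.3064 = 117.96 mL.
Additional alveolar pressure from trapping ≈ V_trapped / C = 117.96 / 35.0 = 3.37 cmH2O.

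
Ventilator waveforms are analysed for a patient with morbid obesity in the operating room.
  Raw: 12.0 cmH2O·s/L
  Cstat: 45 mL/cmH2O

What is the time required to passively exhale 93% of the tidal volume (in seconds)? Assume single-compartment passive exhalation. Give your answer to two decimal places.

τ = R × C = 12.0 × 45 mL/cmH2O = 12.0 × 0.045 L/cmH2O = 0.54 s.
Exhaled fraction f = 1 − e^(−t/τ) → t = −τ·ln(1 − f) = −0.54·ln(0.07) = 1.436 s.

1.44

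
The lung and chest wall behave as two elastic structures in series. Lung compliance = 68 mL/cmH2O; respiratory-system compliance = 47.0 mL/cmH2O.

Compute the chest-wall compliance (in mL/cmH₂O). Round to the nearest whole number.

152

1/Ccw = 1/Crs − 1/CL.
1/Ccw = 1/47.0 − 1/68 = 0.006571.
Ccw = 152.18 mL/cmH2O.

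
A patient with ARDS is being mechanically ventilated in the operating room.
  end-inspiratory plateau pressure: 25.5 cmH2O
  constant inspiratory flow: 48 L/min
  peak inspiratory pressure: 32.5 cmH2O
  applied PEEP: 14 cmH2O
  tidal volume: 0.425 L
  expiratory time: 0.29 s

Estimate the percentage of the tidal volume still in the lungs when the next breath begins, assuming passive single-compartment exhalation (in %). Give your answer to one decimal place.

Flow: 48 L/min ÷ 60 = 0.8 L/s.
R = (PIP − Pplat)/V̇ = (32.5 − 25.5) / 0.8 = 7.0/0.8 = 8.75 cmH2O·s/L.
C = Vt/(Pplat − PEEP) = 425.0 / (25.5 − 14) = 425.0/11.5 = 36.957 mL/cmH2O.
τ = R × C = 8.75 × 0.03696 L/cmH2O = 0.3234 s.
Fraction remaining at end-expiration = e^(−Te/τ) = e^(−0.29/0.3234) = 0.4079 → 40.79%.

40.8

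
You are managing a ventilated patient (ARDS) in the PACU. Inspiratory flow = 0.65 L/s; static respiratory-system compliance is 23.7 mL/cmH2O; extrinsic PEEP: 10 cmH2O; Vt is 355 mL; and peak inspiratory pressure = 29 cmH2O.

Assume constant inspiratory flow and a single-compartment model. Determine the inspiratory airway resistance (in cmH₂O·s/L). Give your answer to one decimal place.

Equation of motion (constant flow): PIP = Vt/C + R·V̇ + PEEP.
R·V̇ = PIP − Vt/C − PEEP = 29 − 355/23.7 − 10 = 29 − 14.979 − 10 = 4.021 cmH2O.
R = 4.021 / 0.65 = 6.186 cmH2O·s/L.

6.2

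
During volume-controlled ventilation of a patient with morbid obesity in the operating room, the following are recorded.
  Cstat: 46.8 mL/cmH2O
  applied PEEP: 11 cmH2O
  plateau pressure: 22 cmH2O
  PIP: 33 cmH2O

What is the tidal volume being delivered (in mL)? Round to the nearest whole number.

Vt = Cstat × (Pplat − PEEP) = 46.8 × (22 − 11) = 46.8 × 11.0 = 514.8 mL.

515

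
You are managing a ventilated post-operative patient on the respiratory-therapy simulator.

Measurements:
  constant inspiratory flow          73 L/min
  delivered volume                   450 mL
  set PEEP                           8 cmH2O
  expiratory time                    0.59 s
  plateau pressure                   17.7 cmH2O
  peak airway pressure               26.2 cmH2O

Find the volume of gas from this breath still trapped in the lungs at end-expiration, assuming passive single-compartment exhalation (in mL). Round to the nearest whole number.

73

Flow: 73 L/min ÷ 60 = 1.2167 L/s.
R = (PIP − Pplat)/V̇ = (26.2 − 17.7) / 1.2167 = 8.5/1.2167 = 6.986 cmH2O·s/L.
C = Vt/(Pplat − PEEP) = 450.0 / (17.7 − 8) = 450.0/9.7 = 46.392 mL/cmH2O.
τ = R × C = 6.986 × 0.04639 L/cmH2O = 0.3241 s.
Fraction remaining = e^(−Te/τ) = e^(−0.59/0.3241) = 0.162.
Trapped volume = 450.0 × 0.162 = 72.9 mL.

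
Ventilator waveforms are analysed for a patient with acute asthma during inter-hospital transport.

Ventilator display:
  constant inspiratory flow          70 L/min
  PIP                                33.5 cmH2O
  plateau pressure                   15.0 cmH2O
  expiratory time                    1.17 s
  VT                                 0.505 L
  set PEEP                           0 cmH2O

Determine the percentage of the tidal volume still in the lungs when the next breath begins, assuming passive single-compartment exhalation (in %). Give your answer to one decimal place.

11.2

Flow: 70 L/min ÷ 60 = 1.1667 L/s.
R = (PIP − Pplat)/V̇ = (33.5 − 15.0) / 1.1667 = 18.5/1.1667 = 15.857 cmH2O·s/L.
C = Vt/(Pplat − PEEP) = 505.0 / (15.0 − 0) = 505.0/15.0 = 33.667 mL/cmH2O.
τ = R × C = 15.857 × 0.03367 L/cmH2O = 0.5339 s.
Fraction remaining at end-expiration = e^(−Te/τ) = e^(−1.17/0.5339) = 0.1118 → 11.18%.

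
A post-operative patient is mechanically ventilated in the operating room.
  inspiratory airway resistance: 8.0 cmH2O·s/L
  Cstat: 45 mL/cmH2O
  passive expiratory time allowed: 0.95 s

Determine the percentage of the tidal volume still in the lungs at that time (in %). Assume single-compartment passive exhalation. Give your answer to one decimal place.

7.1

τ = R × C = 8.0 × 45 mL/cmH2O = 8.0 × 0.045 L/cmH2O = 0.36 s.
Passive exhalation: V(t)/V₀ = e^(−t/τ) = e^(−0.95/0.36) = 0.07144.
Fraction remaining = 0.07144 → 7.144%.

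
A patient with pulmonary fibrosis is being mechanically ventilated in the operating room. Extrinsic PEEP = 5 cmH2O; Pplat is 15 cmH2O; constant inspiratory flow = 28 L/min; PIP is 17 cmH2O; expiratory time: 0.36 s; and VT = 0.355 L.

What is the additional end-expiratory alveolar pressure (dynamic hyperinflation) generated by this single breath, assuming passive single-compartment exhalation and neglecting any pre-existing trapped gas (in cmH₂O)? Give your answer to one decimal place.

Flow: 28 L/min ÷ 60 = 0.4667 L/s.
R = (PIP − Pplat)/V̇ = (17 − 15) / 0.4667 = 2.0/0.4667 = 4.285 cmH2O·s/L.
C = Vt/(Pplat − PEEP) = 355.0 / (15 − 5) = 355.0/10.0 = 35.5 mL/cmH2O.
τ = R × C = 4.285 × 0.0355 L/cmH2O = 0.1521 s.
Fraction remaining = e^(−Te/τ) = e^(−0.36/0.1521) = 0.09377; trapped volume = 355.0 × 0.09377 = 33.288 mL.
Additional alveolar pressure from trapping ≈ V_trapped / C = 33.288 / 35.5 = 0.9377 cmH2O.

0.9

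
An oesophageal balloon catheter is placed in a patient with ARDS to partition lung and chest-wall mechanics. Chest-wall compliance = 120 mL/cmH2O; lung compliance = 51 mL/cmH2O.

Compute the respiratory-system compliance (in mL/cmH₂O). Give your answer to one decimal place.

Lung and chest wall are elastances in series: 1/Crs = 1/CL + 1/Ccw.
1/Crs = 1/51 + 1/120 = 0.02794.
Crs = 35.791 mL/cmH2O.

35.8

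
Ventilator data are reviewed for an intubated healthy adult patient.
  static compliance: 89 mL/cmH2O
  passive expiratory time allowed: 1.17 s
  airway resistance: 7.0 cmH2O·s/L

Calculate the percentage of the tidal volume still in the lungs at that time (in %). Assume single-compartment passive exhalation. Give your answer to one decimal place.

15.3

τ = R × C = 7.0 × 89 mL/cmH2O = 7.0 × 0.089 L/cmH2O = 0.623 s.
Passive exhalation: V(t)/V₀ = e^(−t/τ) = e^(−1.17/0.623) = 0.1529.
Fraction remaining = 0.1529 → 15.29%.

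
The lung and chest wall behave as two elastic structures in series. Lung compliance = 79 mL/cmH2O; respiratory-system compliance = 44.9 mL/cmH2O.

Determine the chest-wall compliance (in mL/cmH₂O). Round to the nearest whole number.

104

1/Ccw = 1/Crs − 1/CL.
1/Ccw = 1/44.9 − 1/79 = 0.009613.
Ccw = 104.03 mL/cmH2O.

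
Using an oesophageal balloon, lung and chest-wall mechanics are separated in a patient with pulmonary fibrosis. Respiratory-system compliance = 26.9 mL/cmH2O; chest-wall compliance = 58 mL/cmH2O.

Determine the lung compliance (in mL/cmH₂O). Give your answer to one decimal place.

50.2

1/CL = 1/Crs − 1/Ccw.
1/CL = 1/26.9 − 1/58 = 0.01993.
CL = 50.176 mL/cmH2O.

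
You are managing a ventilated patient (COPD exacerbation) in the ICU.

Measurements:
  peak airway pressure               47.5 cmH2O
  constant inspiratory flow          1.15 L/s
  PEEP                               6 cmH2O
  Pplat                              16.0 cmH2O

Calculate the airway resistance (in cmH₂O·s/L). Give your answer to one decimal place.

27.4

Raw = (PIP − Pplat) / flow = (47.5 − 16.0) / 1.15 = 31.5 / 1.15 = 27.391 cmH2O·s/L.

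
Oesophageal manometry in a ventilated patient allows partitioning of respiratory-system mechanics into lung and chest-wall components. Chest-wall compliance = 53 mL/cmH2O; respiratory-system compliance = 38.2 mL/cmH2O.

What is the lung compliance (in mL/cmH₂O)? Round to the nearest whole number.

1/CL = 1/Crs − 1/Ccw.
1/CL = 1/38.2 − 1/53 = 0.00731.
CL = 136.8 mL/cmH2O.

137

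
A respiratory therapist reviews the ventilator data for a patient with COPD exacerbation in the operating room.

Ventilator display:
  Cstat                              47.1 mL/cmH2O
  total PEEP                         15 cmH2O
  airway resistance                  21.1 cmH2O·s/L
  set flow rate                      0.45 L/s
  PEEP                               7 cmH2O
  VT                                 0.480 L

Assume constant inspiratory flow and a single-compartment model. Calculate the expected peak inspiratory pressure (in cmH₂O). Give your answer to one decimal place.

34.7

Total PEEP = 15 cmH2O (set 7 + intrinsic 8); this is the baseline alveolar pressure.
Equation of motion (constant flow): PIP = Vt/C + R·V̇ + PEEP.
PIP = 480/47.1 + 21.1×0.45 + 15 = 10.191 + 9.495 + 15 = 34.686 cmH2O.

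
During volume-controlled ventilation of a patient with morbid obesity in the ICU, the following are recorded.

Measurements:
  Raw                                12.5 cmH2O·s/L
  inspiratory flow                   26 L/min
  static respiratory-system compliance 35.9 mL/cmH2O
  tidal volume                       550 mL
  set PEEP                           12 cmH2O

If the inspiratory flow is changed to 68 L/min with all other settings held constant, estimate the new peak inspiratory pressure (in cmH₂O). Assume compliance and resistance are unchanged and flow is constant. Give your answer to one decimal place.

41.5

Flow: 26 L/min ÷ 60 = 0.4333 L/s.
New flow: 68 L/min ÷ 60 = 1.1333 L/s.
PIP = Vt/C + R·V̇ + PEEP (constant-flow equation of motion).
Only the resistive term changes: ΔPIP = R × ΔV̇ = 12.5 × (1.1333 − 0.4333) = 12.5 × 0.7 = 8.75 cmH2O.
Original PIP = 550/35.9 + 12.5×0.4333 + 12 = 32.737 cmH2O; new PIP = 32.737 + (8.75) = 41.487 cmH2O.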